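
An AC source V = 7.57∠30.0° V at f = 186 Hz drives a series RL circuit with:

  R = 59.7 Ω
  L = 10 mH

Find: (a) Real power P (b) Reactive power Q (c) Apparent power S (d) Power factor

Step 1 — Angular frequency: ω = 2π·f = 2π·186 = 1169 rad/s.
Step 2 — Component impedances:
  R: Z = R = 59.7 Ω
  L: Z = jωL = j·1169·0.01 = 0 + j11.69 Ω
Step 3 — Series combination: Z_total = R + L = 59.7 + j11.69 Ω = 60.83∠11.1° Ω.
Step 4 — Source phasor: V = 7.57∠30.0° V = 6.556 + j3.785 V.
Step 5 — Current: I = V / Z = 0.1177 + j0.04036 A = 0.1244∠18.9° A.
Step 6 — Complex power: S = V·I* = 0.9245 + j0.181 VA.
Step 7 — Real power: P = Re(S) = 0.9245 W.
Step 8 — Reactive power: Q = Im(S) = 0.181 VAR.
Step 9 — Apparent power: |S| = 0.942 VA.
Step 10 — Power factor: PF = P/|S| = 0.9814 (lagging).

(a) P = 0.9245 W  (b) Q = 0.181 VAR  (c) S = 0.942 VA  (d) PF = 0.9814 (lagging)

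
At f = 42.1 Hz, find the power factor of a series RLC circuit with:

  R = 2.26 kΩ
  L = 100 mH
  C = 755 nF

Step 1 — Angular frequency: ω = 2π·f = 2π·42.1 = 264.5 rad/s.
Step 2 — Component impedances:
  R: Z = R = 2260 Ω
  L: Z = jωL = j·264.5·0.1 = 0 + j26.45 Ω
  C: Z = 1/(jωC) = -j/(ω·C) = 0 - j5007 Ω
Step 3 — Series combination: Z_total = R + L + C = 2260 - j4981 Ω = 5469∠-65.6° Ω.
Step 4 — Power factor: PF = cos(φ) = Re(Z)/|Z| = 2260/5469 = 0.4132.
Step 5 — Type: Im(Z) = -4981 ⇒ leading (phase φ = -65.6°).

PF = 0.4132 (leading, φ = -65.6°)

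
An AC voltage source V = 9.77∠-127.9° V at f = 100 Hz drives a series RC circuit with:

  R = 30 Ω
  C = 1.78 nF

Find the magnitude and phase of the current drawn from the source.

Step 1 — Angular frequency: ω = 2π·f = 2π·100 = 628.3 rad/s.
Step 2 — Component impedances:
  R: Z = R = 30 Ω
  C: Z = 1/(jωC) = -j/(ω·C) = 0 - j8.941e+05 Ω
Step 3 — Series combination: Z_total = R + C = 30 - j8.941e+05 Ω = 8.941e+05∠-90.0° Ω.
Step 4 — Source phasor: V = 9.77∠-127.9° V = -6.002 - j7.709 V.
Step 5 — Ohm's law: I = V / Z_total = (-6.002 - j7.709) / (30 - j8.941e+05) = 8.622e-06 - j6.712e-06 A.
Step 6 — Convert to polar: |I| = 1.093e-05 A, ∠I = -37.9°.

I = 1.093e-05∠-37.9° A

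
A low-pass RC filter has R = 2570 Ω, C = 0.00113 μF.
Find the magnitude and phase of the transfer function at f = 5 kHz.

Step 1 — Angular frequency: ω = 2π·5000 = 3.142e+04 rad/s.
Step 2 — Transfer function: H(jω) = 1/(1 + jωRC).
Step 3 — Denominator: 1 + jωRC = 1 + j·3.142e+04·2570·1.13e-09 = 1 + j0.09123.
Step 4 — H = 0.9917 - j0.09048.
Step 5 — Magnitude: |H| = 0.9959 (-0.0 dB); phase: φ = -5.2°.

|H| = 0.9959 (-0.0 dB), φ = -5.2°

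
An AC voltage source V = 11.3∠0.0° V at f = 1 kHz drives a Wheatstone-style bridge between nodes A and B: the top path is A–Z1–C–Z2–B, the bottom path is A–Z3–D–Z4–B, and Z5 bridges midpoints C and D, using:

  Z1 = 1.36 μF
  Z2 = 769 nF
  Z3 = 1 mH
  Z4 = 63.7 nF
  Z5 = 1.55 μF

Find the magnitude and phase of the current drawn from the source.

Step 1 — Angular frequency: ω = 2π·f = 2π·1000 = 6283 rad/s.
Step 2 — Component impedances:
  Z1: Z = 1/(jωC) = -j/(ω·C) = 0 - j117 Ω
  Z2: Z = 1/(jωC) = -j/(ω·C) = 0 - j207 Ω
  Z3: Z = jωL = j·6283·0.001 = 0 + j6.283 Ω
  Z4: Z = 1/(jωC) = -j/(ω·C) = 0 - j2499 Ω
  Z5: Z = 1/(jωC) = -j/(ω·C) = 0 - j102.7 Ω
Step 3 — Bridge requires nodal analysis (the Z5 bridge couples midpoints C and D, so the two paths cannot be reduced to a simple series/parallel combination). Setting node B to ground and injecting 1 A at node A, the 3-node admittance system at A, C, D solves to V_A = Z_AB = 0 - j234.7 Ω = 234.7∠-90.0° Ω.
Step 4 — Source phasor: V = 11.3∠0.0° V = 11.3 V.
Step 5 — Ohm's law: I = V / Z_total = (11.3) / (0 - j234.7) = 0 + j0.04815 A.
Step 6 — Convert to polar: |I| = 0.04815 A, ∠I = 90.0°.

I = 0.04815∠90.0° A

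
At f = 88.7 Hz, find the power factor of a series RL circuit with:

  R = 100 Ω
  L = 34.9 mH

Step 1 — Angular frequency: ω = 2π·f = 2π·88.7 = 557.3 rad/s.
Step 2 — Component impedances:
  R: Z = R = 100 Ω
  L: Z = jωL = j·557.3·0.0349 = 0 + j19.45 Ω
Step 3 — Series combination: Z_total = R + L = 100 + j19.45 Ω = 101.9∠11.0° Ω.
Step 4 — Power factor: PF = cos(φ) = Re(Z)/|Z| = 100/101.87 = 0.9816.
Step 5 — Type: Im(Z) = 19.45 ⇒ lagging (phase φ = 11.0°).

PF = 0.9816 (lagging, φ = 11.0°)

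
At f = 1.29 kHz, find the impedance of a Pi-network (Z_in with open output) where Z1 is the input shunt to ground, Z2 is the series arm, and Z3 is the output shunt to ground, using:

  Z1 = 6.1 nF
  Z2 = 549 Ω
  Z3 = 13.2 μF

Step 1 — Angular frequency: ω = 2π·f = 2π·1290 = 8105 rad/s.
Step 2 — Component impedances:
  Z1: Z = 1/(jωC) = -j/(ω·C) = 0 - j2.023e+04 Ω
  Z2: Z = R = 549 Ω
  Z3: Z = 1/(jωC) = -j/(ω·C) = 0 - j9.347 Ω
Step 3 — With open output, the series arm Z2 and the output shunt Z3 appear in series to ground: Z2 + Z3 = 549 - j9.347 Ω.
Step 4 — Parallel with input shunt Z1: Z_in = Z1 || (Z2 + Z3) = 548.1 - j24.21 Ω = 548.6∠-2.5° Ω.

Z = 548.1 - j24.21 Ω = 548.6∠-2.5° Ω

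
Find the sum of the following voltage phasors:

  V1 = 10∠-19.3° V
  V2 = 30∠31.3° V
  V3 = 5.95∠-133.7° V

Step 1 — Convert each phasor to rectangular form:
  V1 = 10·(cos(-19.3°) + j·sin(-19.3°)) = 9.438 - j3.305 V
  V2 = 30·(cos(31.3°) + j·sin(31.3°)) = 25.63 + j15.59 V
  V3 = 5.95·(cos(-133.7°) + j·sin(-133.7°)) = -4.111 - j4.302 V
Step 2 — Sum components: V_total = 30.96 + j7.979 V.
Step 3 — Convert to polar: |V_total| = 31.97 V, ∠V_total = 14.5°.

V_total = 31.97∠14.5° V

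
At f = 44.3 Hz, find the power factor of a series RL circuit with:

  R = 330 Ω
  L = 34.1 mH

Step 1 — Angular frequency: ω = 2π·f = 2π·44.3 = 278.3 rad/s.
Step 2 — Component impedances:
  R: Z = R = 330 Ω
  L: Z = jωL = j·278.3·0.0341 = 0 + j9.492 Ω
Step 3 — Series combination: Z_total = R + L = 330 + j9.492 Ω = 330.1∠1.6° Ω.
Step 4 — Power factor: PF = cos(φ) = Re(Z)/|Z| = 330/330.14 = 0.9996.
Step 5 — Type: Im(Z) = 9.492 ⇒ lagging (phase φ = 1.6°).

PF = 0.9996 (lagging, φ = 1.6°)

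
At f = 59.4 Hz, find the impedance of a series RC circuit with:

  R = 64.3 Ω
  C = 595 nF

Step 1 — Angular frequency: ω = 2π·f = 2π·59.4 = 373.2 rad/s.
Step 2 — Component impedances:
  R: Z = R = 64.3 Ω
  C: Z = 1/(jωC) = -j/(ω·C) = 0 - j4503 Ω
Step 3 — Series combination: Z_total = R + C = 64.3 - j4503 Ω = 4504∠-89.2° Ω.

Z = 64.3 - j4503 Ω = 4504∠-89.2° Ω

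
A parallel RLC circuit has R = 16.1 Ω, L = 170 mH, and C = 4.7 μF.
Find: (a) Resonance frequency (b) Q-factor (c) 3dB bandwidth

Step 1 — Resonance: ω₀ = 1/√(LC) = 1/√(0.17·4.7e-06) = 1119 rad/s.
Step 2 — f₀ = ω₀/(2π) = 178.1 Hz.
Step 3 — Parallel Q: Q = R/(ω₀L) = 16.1/(1119·0.17) = 0.08465.
Step 4 — Bandwidth: Δω = ω₀/Q = 1.322e+04 rad/s; BW = Δω/(2π) = 2103 Hz.

(a) f₀ = 178.1 Hz  (b) Q = 0.08465  (c) BW = 2103 Hz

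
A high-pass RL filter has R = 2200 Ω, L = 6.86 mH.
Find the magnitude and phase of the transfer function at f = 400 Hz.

Step 1 — Angular frequency: ω = 2π·400 = 2513 rad/s.
Step 2 — Transfer function: H(jω) = jωL/(R + jωL).
Step 3 — Numerator jωL = j·17.24; denominator R + jωL = 2200 + j17.24.
Step 4 — H = 6.141e-05 + j0.007836.
Step 5 — Magnitude: |H| = 0.007837 (-42.1 dB); phase: φ = 89.6°.

|H| = 0.007837 (-42.1 dB), φ = 89.6°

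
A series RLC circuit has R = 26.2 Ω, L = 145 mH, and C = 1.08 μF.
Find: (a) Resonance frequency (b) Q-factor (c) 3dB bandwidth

Step 1 — Resonance condition Im(Z)=0 gives ω₀ = 1/√(LC).
Step 2 — ω₀ = 1/√(0.145·1.08e-06) = 2527 rad/s.
Step 3 — f₀ = ω₀/(2π) = 402.2 Hz.
Step 4 — Series Q: Q = ω₀L/R = 2527·0.145/26.2 = 13.99.
Step 5 — 3dB bandwidth: Δω = ω₀/Q = 180.7 rad/s; BW = Δω/(2π) = 28.76 Hz.

(a) f₀ = 402.2 Hz  (b) Q = 13.99  (c) BW = 28.76 Hz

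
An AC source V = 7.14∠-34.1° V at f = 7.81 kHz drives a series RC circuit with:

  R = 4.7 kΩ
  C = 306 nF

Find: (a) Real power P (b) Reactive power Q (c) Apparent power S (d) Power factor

Step 1 — Angular frequency: ω = 2π·f = 2π·7810 = 4.907e+04 rad/s.
Step 2 — Component impedances:
  R: Z = R = 4700 Ω
  C: Z = 1/(jωC) = -j/(ω·C) = 0 - j66.6 Ω
Step 3 — Series combination: Z_total = R + C = 4700 - j66.6 Ω = 4700∠-0.8° Ω.
Step 4 — Source phasor: V = 7.14∠-34.1° V = 5.912 - j4.003 V.
Step 5 — Current: I = V / Z = 0.00127 - j0.0008337 A = 0.001519∠-33.3° A.
Step 6 — Complex power: S = V·I* = 0.01084 - j0.0001537 VA.
Step 7 — Real power: P = Re(S) = 0.01084 W.
Step 8 — Reactive power: Q = Im(S) = -0.0001537 VAR.
Step 9 — Apparent power: |S| = 0.01085 VA.
Step 10 — Power factor: PF = P/|S| = 0.9999 (leading).

(a) P = 0.01084 W  (b) Q = -0.0001537 VAR  (c) S = 0.01085 VA  (d) PF = 0.9999 (leading)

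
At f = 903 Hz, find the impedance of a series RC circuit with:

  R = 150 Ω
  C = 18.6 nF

Step 1 — Angular frequency: ω = 2π·f = 2π·903 = 5674 rad/s.
Step 2 — Component impedances:
  R: Z = R = 150 Ω
  C: Z = 1/(jωC) = -j/(ω·C) = 0 - j9476 Ω
Step 3 — Series combination: Z_total = R + C = 150 - j9476 Ω = 9477∠-89.1° Ω.

Z = 150 - j9476 Ω = 9477∠-89.1° Ω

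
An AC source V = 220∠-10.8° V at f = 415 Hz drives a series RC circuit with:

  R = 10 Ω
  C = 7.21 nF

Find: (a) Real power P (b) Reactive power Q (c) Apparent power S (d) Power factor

Step 1 — Angular frequency: ω = 2π·f = 2π·415 = 2608 rad/s.
Step 2 — Component impedances:
  R: Z = R = 10 Ω
  C: Z = 1/(jωC) = -j/(ω·C) = 0 - j5.319e+04 Ω
Step 3 — Series combination: Z_total = R + C = 10 - j5.319e+04 Ω = 5.319e+04∠-90.0° Ω.
Step 4 — Source phasor: V = 220∠-10.8° V = 216.1 - j41.22 V.
Step 5 — Current: I = V / Z = 0.0007758 + j0.004063 A = 0.004136∠79.2° A.
Step 6 — Complex power: S = V·I* = 0.0001711 - j0.9099 VA.
Step 7 — Real power: P = Re(S) = 0.0001711 W.
Step 8 — Reactive power: Q = Im(S) = -0.9099 VAR.
Step 9 — Apparent power: |S| = 0.9099 VA.
Step 10 — Power factor: PF = P/|S| = 0.000188 (leading).

(a) P = 0.0001711 W  (b) Q = -0.9099 VAR  (c) S = 0.9099 VA  (d) PF = 0.000188 (leading)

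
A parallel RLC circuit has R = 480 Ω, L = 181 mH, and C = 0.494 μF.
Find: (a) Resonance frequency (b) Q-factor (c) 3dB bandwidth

Step 1 — Resonance: ω₀ = 1/√(LC) = 1/√(0.181·4.94e-07) = 3344 rad/s.
Step 2 — f₀ = ω₀/(2π) = 532.3 Hz.
Step 3 — Parallel Q: Q = R/(ω₀L) = 480/(3344·0.181) = 0.793.
Step 4 — Bandwidth: Δω = ω₀/Q = 4217 rad/s; BW = Δω/(2π) = 671.2 Hz.

(a) f₀ = 532.3 Hz  (b) Q = 0.793  (c) BW = 671.2 Hz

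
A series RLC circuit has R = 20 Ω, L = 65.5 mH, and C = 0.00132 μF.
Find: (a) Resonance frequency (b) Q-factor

Step 1 — Resonance condition Im(Z)=0 gives ω₀ = 1/√(LC).
Step 2 — ω₀ = 1/√(0.0655·1.32e-09) = 1.075e+05 rad/s.
Step 3 — f₀ = ω₀/(2π) = 1.712e+04 Hz.
Step 4 — Series Q: Q = ω₀L/R = 1.075e+05·0.0655/20 = 352.2.

(a) f₀ = 1.712e+04 Hz  (b) Q = 352.2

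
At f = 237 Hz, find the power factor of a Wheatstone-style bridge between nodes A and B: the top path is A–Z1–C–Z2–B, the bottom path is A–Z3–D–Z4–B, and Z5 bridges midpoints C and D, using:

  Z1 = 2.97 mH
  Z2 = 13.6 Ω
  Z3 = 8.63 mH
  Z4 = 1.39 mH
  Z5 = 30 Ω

Step 1 — Angular frequency: ω = 2π·f = 2π·237 = 1489 rad/s.
Step 2 — Component impedances:
  Z1: Z = jωL = j·1489·0.00297 = 0 + j4.423 Ω
  Z2: Z = R = 13.6 Ω
  Z3: Z = jωL = j·1489·0.00863 = 0 + j12.85 Ω
  Z4: Z = jωL = j·1489·0.00139 = 0 + j2.07 Ω
  Z5: Z = R = 30 Ω
Step 3 — Bridge requires nodal analysis (the Z5 bridge couples midpoints C and D, so the two paths cannot be reduced to a simple series/parallel combination). Setting node B to ground and injecting 1 A at node A, the 3-node admittance system at A, C, D solves to V_A = Z_AB = 4.559 + j6.055 Ω = 7.579∠53.0° Ω.
Step 4 — Power factor: PF = cos(φ) = Re(Z)/|Z| = 4.559/7.579 = 0.6015.
Step 5 — Type: Im(Z) = 6.055 ⇒ lagging (phase φ = 53.0°).

PF = 0.6015 (lagging, φ = 53.0°)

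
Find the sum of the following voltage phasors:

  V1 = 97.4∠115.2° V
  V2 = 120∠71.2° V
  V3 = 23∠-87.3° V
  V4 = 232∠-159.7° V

Step 1 — Convert each phasor to rectangular form:
  V1 = 97.4·(cos(115.2°) + j·sin(115.2°)) = -41.47 + j88.13 V
  V2 = 120·(cos(71.2°) + j·sin(71.2°)) = 38.67 + j113.6 V
  V3 = 23·(cos(-87.3°) + j·sin(-87.3°)) = 1.083 - j22.97 V
  V4 = 232·(cos(-159.7°) + j·sin(-159.7°)) = -217.6 - j80.49 V
Step 2 — Sum components: V_total = -219.3 + j98.26 V.
Step 3 — Convert to polar: |V_total| = 240.3 V, ∠V_total = 155.9°.

V_total = 240.3∠155.9° V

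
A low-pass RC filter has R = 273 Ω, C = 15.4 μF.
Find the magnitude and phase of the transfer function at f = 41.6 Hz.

Step 1 — Angular frequency: ω = 2π·41.6 = 261.4 rad/s.
Step 2 — Transfer function: H(jω) = 1/(1 + jωRC).
Step 3 — Denominator: 1 + jωRC = 1 + j·261.4·273·1.54e-05 = 1 + j1.099.
Step 4 — H = 0.453 - j0.4978.
Step 5 — Magnitude: |H| = 0.673 (-3.4 dB); phase: φ = -47.7°.

|H| = 0.673 (-3.4 dB), φ = -47.7°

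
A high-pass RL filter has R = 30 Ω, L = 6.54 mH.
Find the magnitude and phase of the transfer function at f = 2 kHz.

Step 1 — Angular frequency: ω = 2π·2000 = 1.257e+04 rad/s.
Step 2 — Transfer function: H(jω) = jωL/(R + jωL).
Step 3 — Numerator jωL = j·82.18; denominator R + jωL = 30 + j82.18.
Step 4 — H = 0.8824 + j0.3221.
Step 5 — Magnitude: |H| = 0.9394 (-0.5 dB); phase: φ = 20.1°.

|H| = 0.9394 (-0.5 dB), φ = 20.1°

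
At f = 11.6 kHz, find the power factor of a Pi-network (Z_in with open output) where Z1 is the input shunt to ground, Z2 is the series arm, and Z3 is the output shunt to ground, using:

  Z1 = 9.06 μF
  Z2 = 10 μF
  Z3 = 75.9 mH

Step 1 — Angular frequency: ω = 2π·f = 2π·1.16e+04 = 7.288e+04 rad/s.
Step 2 — Component impedances:
  Z1: Z = 1/(jωC) = -j/(ω·C) = 0 - j1.514 Ω
  Z2: Z = 1/(jωC) = -j/(ω·C) = 0 - j1.372 Ω
  Z3: Z = jωL = j·7.288e+04·0.0759 = 0 + j5532 Ω
Step 3 — With open output, the series arm Z2 and the output shunt Z3 appear in series to ground: Z2 + Z3 = 0 + j5531 Ω.
Step 4 — Parallel with input shunt Z1: Z_in = Z1 || (Z2 + Z3) = 0 - j1.515 Ω = 1.515∠-90.0° Ω.
Step 5 — Power factor: PF = cos(φ) = Re(Z)/|Z| = 0/1.515 = 0.
Step 6 — Type: Im(Z) = -1.515 ⇒ leading (phase φ = -90.0°).

PF = 0 (leading, φ = -90.0°)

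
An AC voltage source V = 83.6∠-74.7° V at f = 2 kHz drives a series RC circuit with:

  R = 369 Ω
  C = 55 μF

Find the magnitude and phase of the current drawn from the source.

Step 1 — Angular frequency: ω = 2π·f = 2π·2000 = 1.257e+04 rad/s.
Step 2 — Component impedances:
  R: Z = R = 369 Ω
  C: Z = 1/(jωC) = -j/(ω·C) = 0 - j1.447 Ω
Step 3 — Series combination: Z_total = R + C = 369 - j1.447 Ω = 369∠-0.2° Ω.
Step 4 — Source phasor: V = 83.6∠-74.7° V = 22.06 - j80.64 V.
Step 5 — Ohm's law: I = V / Z_total = (22.06 - j80.64) / (369 - j1.447) = 0.06064 - j0.2183 A.
Step 6 — Convert to polar: |I| = 0.2266 A, ∠I = -74.5°.

I = 0.2266∠-74.5° A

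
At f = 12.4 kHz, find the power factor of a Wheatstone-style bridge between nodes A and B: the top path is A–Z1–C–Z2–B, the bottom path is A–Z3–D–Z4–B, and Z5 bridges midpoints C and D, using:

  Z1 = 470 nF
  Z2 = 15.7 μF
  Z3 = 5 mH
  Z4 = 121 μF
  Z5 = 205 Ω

Step 1 — Angular frequency: ω = 2π·f = 2π·1.24e+04 = 7.791e+04 rad/s.
Step 2 — Component impedances:
  Z1: Z = 1/(jωC) = -j/(ω·C) = 0 - j27.31 Ω
  Z2: Z = 1/(jωC) = -j/(ω·C) = 0 - j0.8175 Ω
  Z3: Z = jωL = j·7.791e+04·0.005 = 0 + j389.6 Ω
  Z4: Z = 1/(jωC) = -j/(ω·C) = 0 - j0.1061 Ω
  Z5: Z = R = 205 Ω
Step 3 — Bridge requires nodal analysis (the Z5 bridge couples midpoints C and D, so the two paths cannot be reduced to a simple series/parallel combination). Setting node B to ground and injecting 1 A at node A, the 3-node admittance system at A, C, D solves to V_A = Z_AB = 0.003859 - j30.32 Ω = 30.32∠-90.0° Ω.
Step 4 — Power factor: PF = cos(φ) = Re(Z)/|Z| = 0.003859/30.32 = 0.0001273.
Step 5 — Type: Im(Z) = -30.32 ⇒ leading (phase φ = -90.0°).

PF = 0.0001273 (leading, φ = -90.0°)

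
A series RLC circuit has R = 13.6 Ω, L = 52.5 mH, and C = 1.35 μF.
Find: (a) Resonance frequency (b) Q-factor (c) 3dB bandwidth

Step 1 — Resonance condition Im(Z)=0 gives ω₀ = 1/√(LC).
Step 2 — ω₀ = 1/√(0.0525·1.35e-06) = 3756 rad/s.
Step 3 — f₀ = ω₀/(2π) = 597.8 Hz.
Step 4 — Series Q: Q = ω₀L/R = 3756·0.0525/13.6 = 14.5.
Step 5 — 3dB bandwidth: Δω = ω₀/Q = 259 rad/s; BW = Δω/(2π) = 41.23 Hz.

(a) f₀ = 597.8 Hz  (b) Q = 14.5  (c) BW = 41.23 Hz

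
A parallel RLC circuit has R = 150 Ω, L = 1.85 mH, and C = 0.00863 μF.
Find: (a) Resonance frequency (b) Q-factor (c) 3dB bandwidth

Step 1 — Resonance: ω₀ = 1/√(LC) = 1/√(0.00185·8.63e-09) = 2.503e+05 rad/s.
Step 2 — f₀ = ω₀/(2π) = 3.983e+04 Hz.
Step 3 — Parallel Q: Q = R/(ω₀L) = 150/(2.503e+05·0.00185) = 0.324.
Step 4 — Bandwidth: Δω = ω₀/Q = 7.725e+05 rad/s; BW = Δω/(2π) = 1.229e+05 Hz.

(a) f₀ = 3.983e+04 Hz  (b) Q = 0.324  (c) BW = 1.229e+05 Hz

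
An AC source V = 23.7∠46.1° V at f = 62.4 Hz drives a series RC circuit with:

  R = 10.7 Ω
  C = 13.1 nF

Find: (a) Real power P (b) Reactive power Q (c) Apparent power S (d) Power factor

Step 1 — Angular frequency: ω = 2π·f = 2π·62.4 = 392.1 rad/s.
Step 2 — Component impedances:
  R: Z = R = 10.7 Ω
  C: Z = 1/(jωC) = -j/(ω·C) = 0 - j1.947e+05 Ω
Step 3 — Series combination: Z_total = R + C = 10.7 - j1.947e+05 Ω = 1.947e+05∠-90.0° Ω.
Step 4 — Source phasor: V = 23.7∠46.1° V = 16.43 + j17.08 V.
Step 5 — Current: I = V / Z = -8.771e-05 + j8.441e-05 A = 0.0001217∠136.1° A.
Step 6 — Complex power: S = V·I* = 1.585e-07 - j0.002885 VA.
Step 7 — Real power: P = Re(S) = 1.585e-07 W.
Step 8 — Reactive power: Q = Im(S) = -0.002885 VAR.
Step 9 — Apparent power: |S| = 0.002885 VA.
Step 10 — Power factor: PF = P/|S| = 5.496e-05 (leading).

(a) P = 1.585e-07 W  (b) Q = -0.002885 VAR  (c) S = 0.002885 VA  (d) PF = 5.496e-05 (leading)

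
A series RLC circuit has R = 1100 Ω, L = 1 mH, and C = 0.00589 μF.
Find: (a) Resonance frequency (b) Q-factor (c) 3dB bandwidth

Step 1 — Resonance condition Im(Z)=0 gives ω₀ = 1/√(LC).
Step 2 — ω₀ = 1/√(0.001·5.89e-09) = 4.12e+05 rad/s.
Step 3 — f₀ = ω₀/(2π) = 6.558e+04 Hz.
Step 4 — Series Q: Q = ω₀L/R = 4.12e+05·0.001/1100 = 0.3746.
Step 5 — 3dB bandwidth: Δω = ω₀/Q = 1.1e+06 rad/s; BW = Δω/(2π) = 1.751e+05 Hz.

(a) f₀ = 6.558e+04 Hz  (b) Q = 0.3746  (c) BW = 1.751e+05 Hz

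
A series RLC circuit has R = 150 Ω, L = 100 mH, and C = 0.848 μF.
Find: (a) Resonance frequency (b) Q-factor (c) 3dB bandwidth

Step 1 — Resonance condition Im(Z)=0 gives ω₀ = 1/√(LC).
Step 2 — ω₀ = 1/√(0.1·8.48e-07) = 3434 rad/s.
Step 3 — f₀ = ω₀/(2π) = 546.5 Hz.
Step 4 — Series Q: Q = ω₀L/R = 3434·0.1/150 = 2.289.
Step 5 — 3dB bandwidth: Δω = ω₀/Q = 1500 rad/s; BW = Δω/(2π) = 238.7 Hz.

(a) f₀ = 546.5 Hz  (b) Q = 2.289  (c) BW = 238.7 Hz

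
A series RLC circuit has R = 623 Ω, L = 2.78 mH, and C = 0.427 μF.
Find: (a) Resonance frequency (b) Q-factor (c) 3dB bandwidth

Step 1 — Resonance: ω₀ = 1/√(LC) = 1/√(0.00278·4.27e-07) = 2.902e+04 rad/s.
Step 2 — f₀ = ω₀/(2π) = 4619 Hz.
Step 3 — Series Q: Q = ω₀L/R = 2.902e+04·0.00278/623 = 0.1295.
Step 4 — Bandwidth: Δω = ω₀/Q = 2.241e+05 rad/s; BW = Δω/(2π) = 3.567e+04 Hz.

(a) f₀ = 4619 Hz  (b) Q = 0.1295  (c) BW = 3.567e+04 Hz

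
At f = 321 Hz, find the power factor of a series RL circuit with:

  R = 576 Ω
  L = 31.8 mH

Step 1 — Angular frequency: ω = 2π·f = 2π·321 = 2017 rad/s.
Step 2 — Component impedances:
  R: Z = R = 576 Ω
  L: Z = jωL = j·2017·0.0318 = 0 + j64.14 Ω
Step 3 — Series combination: Z_total = R + L = 576 + j64.14 Ω = 579.6∠6.4° Ω.
Step 4 — Power factor: PF = cos(φ) = Re(Z)/|Z| = 576/579.56 = 0.9939.
Step 5 — Type: Im(Z) = 64.14 ⇒ lagging (phase φ = 6.4°).

PF = 0.9939 (lagging, φ = 6.4°)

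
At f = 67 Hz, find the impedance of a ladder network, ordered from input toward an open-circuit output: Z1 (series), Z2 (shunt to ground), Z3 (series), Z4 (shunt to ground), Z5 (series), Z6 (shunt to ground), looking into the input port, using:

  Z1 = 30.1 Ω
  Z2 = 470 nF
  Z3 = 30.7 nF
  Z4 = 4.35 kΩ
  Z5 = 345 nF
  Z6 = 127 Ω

Step 1 — Angular frequency: ω = 2π·f = 2π·67 = 421 rad/s.
Step 2 — Component impedances:
  Z1: Z = R = 30.1 Ω
  Z2: Z = 1/(jωC) = -j/(ω·C) = 0 - j5054 Ω
  Z3: Z = 1/(jωC) = -j/(ω·C) = 0 - j7.738e+04 Ω
  Z4: Z = R = 4350 Ω
  Z5: Z = 1/(jωC) = -j/(ω·C) = 0 - j6885 Ω
  Z6: Z = R = 127 Ω
Step 3 — Ladder network (open output): work backward from the far end, alternating series and parallel combinations. Z_in = 41.19 - j4752 Ω = 4752∠-89.5° Ω.

Z = 41.19 - j4752 Ω = 4752∠-89.5° Ω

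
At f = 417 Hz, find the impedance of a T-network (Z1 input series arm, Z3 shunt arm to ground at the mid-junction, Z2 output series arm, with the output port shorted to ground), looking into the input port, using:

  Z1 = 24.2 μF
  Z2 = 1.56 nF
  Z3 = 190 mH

Step 1 — Angular frequency: ω = 2π·f = 2π·417 = 2620 rad/s.
Step 2 — Component impedances:
  Z1: Z = 1/(jωC) = -j/(ω·C) = 0 - j15.77 Ω
  Z2: Z = 1/(jωC) = -j/(ω·C) = 0 - j2.447e+05 Ω
  Z3: Z = jωL = j·2620·0.19 = 0 + j497.8 Ω
Step 3 — With the output port shorted to ground, the output series arm Z2 runs from the junction to ground; the shunt arm Z3 also runs from the junction to ground. They appear in parallel: Z3 || Z2 = 0 + j498.8 Ω.
Step 4 — Series with input arm Z1: Z_in = Z1 + (Z3 || Z2) = 0 + j483.1 Ω = 483.1∠90.0° Ω.

Z = 0 + j483.1 Ω = 483.1∠90.0° Ω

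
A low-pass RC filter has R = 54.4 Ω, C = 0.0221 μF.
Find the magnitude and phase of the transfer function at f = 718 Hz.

Step 1 — Angular frequency: ω = 2π·718 = 4511 rad/s.
Step 2 — Transfer function: H(jω) = 1/(1 + jωRC).
Step 3 — Denominator: 1 + jωRC = 1 + j·4511·54.4·2.21e-08 = 1 + j0.005424.
Step 4 — H = 1 - j0.005424.
Step 5 — Magnitude: |H| = 1 (-0.0 dB); phase: φ = -0.3°.

|H| = 1 (-0.0 dB), φ = -0.3°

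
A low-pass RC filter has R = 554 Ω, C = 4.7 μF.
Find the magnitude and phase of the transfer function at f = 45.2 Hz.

Step 1 — Angular frequency: ω = 2π·45.2 = 284 rad/s.
Step 2 — Transfer function: H(jω) = 1/(1 + jωRC).
Step 3 — Denominator: 1 + jωRC = 1 + j·284·554·4.7e-06 = 1 + j0.7395.
Step 4 — H = 0.6465 - j0.4781.
Step 5 — Magnitude: |H| = 0.804 (-1.9 dB); phase: φ = -36.5°.

|H| = 0.804 (-1.9 dB), φ = -36.5°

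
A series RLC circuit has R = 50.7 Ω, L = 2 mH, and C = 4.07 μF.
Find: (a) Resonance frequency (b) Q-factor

Step 1 — Resonance condition Im(Z)=0 gives ω₀ = 1/√(LC).
Step 2 — ω₀ = 1/√(0.002·4.07e-06) = 1.108e+04 rad/s.
Step 3 — f₀ = ω₀/(2π) = 1764 Hz.
Step 4 — Series Q: Q = ω₀L/R = 1.108e+04·0.002/50.7 = 0.4372.

(a) f₀ = 1764 Hz  (b) Q = 0.4372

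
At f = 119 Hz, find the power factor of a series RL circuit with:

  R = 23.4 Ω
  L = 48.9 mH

Step 1 — Angular frequency: ω = 2π·f = 2π·119 = 747.7 rad/s.
Step 2 — Component impedances:
  R: Z = R = 23.4 Ω
  L: Z = jωL = j·747.7·0.0489 = 0 + j36.56 Ω
Step 3 — Series combination: Z_total = R + L = 23.4 + j36.56 Ω = 43.41∠57.4° Ω.
Step 4 — Power factor: PF = cos(φ) = Re(Z)/|Z| = 23.4/43.409 = 0.5391.
Step 5 — Type: Im(Z) = 36.56 ⇒ lagging (phase φ = 57.4°).

PF = 0.5391 (lagging, φ = 57.4°)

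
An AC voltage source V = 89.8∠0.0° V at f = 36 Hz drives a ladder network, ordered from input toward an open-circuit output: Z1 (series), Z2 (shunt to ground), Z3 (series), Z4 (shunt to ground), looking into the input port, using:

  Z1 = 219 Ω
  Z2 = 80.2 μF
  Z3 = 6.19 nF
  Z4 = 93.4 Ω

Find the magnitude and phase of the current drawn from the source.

Step 1 — Angular frequency: ω = 2π·f = 2π·36 = 226.2 rad/s.
Step 2 — Component impedances:
  Z1: Z = R = 219 Ω
  Z2: Z = 1/(jωC) = -j/(ω·C) = 0 - j55.12 Ω
  Z3: Z = 1/(jωC) = -j/(ω·C) = 0 - j7.142e+05 Ω
  Z4: Z = R = 93.4 Ω
Step 3 — Ladder network (open output): work backward from the far end, alternating series and parallel combinations. Z_in = 219 - j55.12 Ω = 225.8∠-14.1° Ω.
Step 4 — Source phasor: V = 89.8∠0.0° V = 89.8 V.
Step 5 — Ohm's law: I = V / Z_total = (89.8) / (219 - j55.12) = 0.3856 + j0.09706 A.
Step 6 — Convert to polar: |I| = 0.3976 A, ∠I = 14.1°.

I = 0.3976∠14.1° A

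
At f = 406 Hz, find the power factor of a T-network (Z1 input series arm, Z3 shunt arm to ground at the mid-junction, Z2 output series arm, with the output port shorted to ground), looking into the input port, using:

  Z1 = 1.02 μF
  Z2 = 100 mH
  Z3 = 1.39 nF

Step 1 — Angular frequency: ω = 2π·f = 2π·406 = 2551 rad/s.
Step 2 — Component impedances:
  Z1: Z = 1/(jωC) = -j/(ω·C) = 0 - j384.3 Ω
  Z2: Z = jωL = j·2551·0.1 = 0 + j255.1 Ω
  Z3: Z = 1/(jωC) = -j/(ω·C) = 0 - j2.82e+05 Ω
Step 3 — With the output port shorted to ground, the output series arm Z2 runs from the junction to ground; the shunt arm Z3 also runs from the junction to ground. They appear in parallel: Z3 || Z2 = 0 + j255.3 Ω.
Step 4 — Series with input arm Z1: Z_in = Z1 + (Z3 || Z2) = 0 - j129 Ω = 129∠-90.0° Ω.
Step 5 — Power factor: PF = cos(φ) = Re(Z)/|Z| = 0/129 = 0.
Step 6 — Type: Im(Z) = -129 ⇒ leading (phase φ = -90.0°).

PF = 0 (leading, φ = -90.0°)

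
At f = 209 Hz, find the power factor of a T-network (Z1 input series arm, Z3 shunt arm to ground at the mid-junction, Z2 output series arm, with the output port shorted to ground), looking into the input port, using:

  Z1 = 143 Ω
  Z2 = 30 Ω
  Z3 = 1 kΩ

Step 1 — Angular frequency: ω = 2π·f = 2π·209 = 1313 rad/s.
Step 2 — Component impedances:
  Z1: Z = R = 143 Ω
  Z2: Z = R = 30 Ω
  Z3: Z = R = 1000 Ω
Step 3 — With the output port shorted to ground, the output series arm Z2 runs from the junction to ground; the shunt arm Z3 also runs from the junction to ground. They appear in parallel: Z3 || Z2 = 29.13 Ω.
Step 4 — Series with input arm Z1: Z_in = Z1 + (Z3 || Z2) = 172.1 Ω = 172.1∠0.0° Ω.
Step 5 — Power factor: PF = cos(φ) = Re(Z)/|Z| = 172.1/172.1 = 1.
Step 6 — Type: Im(Z) = 0 ⇒ unity (phase φ = 0.0°).

PF = 1 (unity, φ = 0.0°)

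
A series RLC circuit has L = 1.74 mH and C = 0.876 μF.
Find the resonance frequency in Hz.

Step 1 — Resonance condition Im(Z)=0 gives ω₀ = 1/√(LC).
Step 2 — ω₀ = 1/√(0.00174·8.76e-07) = 2.561e+04 rad/s.
Step 3 — f₀ = ω₀/(2π) = 4077 Hz.

f₀ = 4077 Hz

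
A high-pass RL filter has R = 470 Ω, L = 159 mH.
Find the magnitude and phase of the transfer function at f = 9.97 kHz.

Step 1 — Angular frequency: ω = 2π·9970 = 6.264e+04 rad/s.
Step 2 — Transfer function: H(jω) = jωL/(R + jωL).
Step 3 — Numerator jωL = j·9960; denominator R + jωL = 470 + j9960.
Step 4 — H = 0.9978 + j0.04708.
Step 5 — Magnitude: |H| = 0.9989 (-0.0 dB); phase: φ = 2.7°.

|H| = 0.9989 (-0.0 dB), φ = 2.7°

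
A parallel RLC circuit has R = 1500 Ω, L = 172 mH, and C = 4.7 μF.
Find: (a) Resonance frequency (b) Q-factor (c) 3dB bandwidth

Step 1 — Resonance: ω₀ = 1/√(LC) = 1/√(0.172·4.7e-06) = 1112 rad/s.
Step 2 — f₀ = ω₀/(2π) = 177 Hz.
Step 3 — Parallel Q: Q = R/(ω₀L) = 1500/(1112·0.172) = 7.841.
Step 4 — Bandwidth: Δω = ω₀/Q = 141.8 rad/s; BW = Δω/(2π) = 22.58 Hz.

(a) f₀ = 177 Hz  (b) Q = 7.841  (c) BW = 22.58 Hz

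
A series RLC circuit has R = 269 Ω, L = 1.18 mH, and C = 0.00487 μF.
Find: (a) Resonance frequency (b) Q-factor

Step 1 — Resonance condition Im(Z)=0 gives ω₀ = 1/√(LC).
Step 2 — ω₀ = 1/√(0.00118·4.87e-09) = 4.172e+05 rad/s.
Step 3 — f₀ = ω₀/(2π) = 6.639e+04 Hz.
Step 4 — Series Q: Q = ω₀L/R = 4.172e+05·0.00118/269 = 1.83.

(a) f₀ = 6.639e+04 Hz  (b) Q = 1.83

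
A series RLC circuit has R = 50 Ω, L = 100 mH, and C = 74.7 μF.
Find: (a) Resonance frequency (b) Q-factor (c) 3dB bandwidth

Step 1 — Resonance: ω₀ = 1/√(LC) = 1/√(0.1·7.47e-05) = 365.9 rad/s.
Step 2 — f₀ = ω₀/(2π) = 58.23 Hz.
Step 3 — Series Q: Q = ω₀L/R = 365.9·0.1/50 = 0.7318.
Step 4 — Bandwidth: Δω = ω₀/Q = 500 rad/s; BW = Δω/(2π) = 79.58 Hz.

(a) f₀ = 58.23 Hz  (b) Q = 0.7318  (c) BW = 79.58 Hz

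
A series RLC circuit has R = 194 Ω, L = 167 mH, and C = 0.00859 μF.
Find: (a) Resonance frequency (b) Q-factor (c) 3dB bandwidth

Step 1 — Resonance: ω₀ = 1/√(LC) = 1/√(0.167·8.59e-09) = 2.64e+04 rad/s.
Step 2 — f₀ = ω₀/(2π) = 4202 Hz.
Step 3 — Series Q: Q = ω₀L/R = 2.64e+04·0.167/194 = 22.73.
Step 4 — Bandwidth: Δω = ω₀/Q = 1162 rad/s; BW = Δω/(2π) = 184.9 Hz.

(a) f₀ = 4202 Hz  (b) Q = 22.73  (c) BW = 184.9 Hz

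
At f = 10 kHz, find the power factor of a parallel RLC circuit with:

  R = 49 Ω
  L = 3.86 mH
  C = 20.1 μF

Step 1 — Angular frequency: ω = 2π·f = 2π·1e+04 = 6.283e+04 rad/s.
Step 2 — Component impedances:
  R: Z = R = 49 Ω
  L: Z = jωL = j·6.283e+04·0.00386 = 0 + j242.5 Ω
  C: Z = 1/(jωC) = -j/(ω·C) = 0 - j0.7918 Ω
Step 3 — Parallel combination: 1/Z_total = 1/R + 1/L + 1/C; Z_total = 0.01288 - j0.7942 Ω = 0.7943∠-89.1° Ω.
Step 4 — Power factor: PF = cos(φ) = Re(Z)/|Z| = 0.012876/0.7943 = 0.01621.
Step 5 — Type: Im(Z) = -0.7942 ⇒ leading (phase φ = -89.1°).

PF = 0.01621 (leading, φ = -89.1°)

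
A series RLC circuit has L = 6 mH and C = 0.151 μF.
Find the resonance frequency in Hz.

Step 1 — Resonance condition Im(Z)=0 gives ω₀ = 1/√(LC).
Step 2 — ω₀ = 1/√(0.006·1.51e-07) = 3.322e+04 rad/s.
Step 3 — f₀ = ω₀/(2π) = 5288 Hz.

f₀ = 5288 Hz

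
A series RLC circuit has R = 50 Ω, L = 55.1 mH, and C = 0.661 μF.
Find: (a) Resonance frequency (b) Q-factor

Step 1 — Resonance condition Im(Z)=0 gives ω₀ = 1/√(LC).
Step 2 — ω₀ = 1/√(0.0551·6.61e-07) = 5240 rad/s.
Step 3 — f₀ = ω₀/(2π) = 834 Hz.
Step 4 — Series Q: Q = ω₀L/R = 5240·0.0551/50 = 5.774.

(a) f₀ = 834 Hz  (b) Q = 5.774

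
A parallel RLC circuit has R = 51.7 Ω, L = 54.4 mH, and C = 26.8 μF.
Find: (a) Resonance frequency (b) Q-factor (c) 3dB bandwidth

Step 1 — Resonance: ω₀ = 1/√(LC) = 1/√(0.0544·2.68e-05) = 828.2 rad/s.
Step 2 — f₀ = ω₀/(2π) = 131.8 Hz.
Step 3 — Parallel Q: Q = R/(ω₀L) = 51.7/(828.2·0.0544) = 1.148.
Step 4 — Bandwidth: Δω = ω₀/Q = 721.7 rad/s; BW = Δω/(2π) = 114.9 Hz.

(a) f₀ = 131.8 Hz  (b) Q = 1.148  (c) BW = 114.9 Hz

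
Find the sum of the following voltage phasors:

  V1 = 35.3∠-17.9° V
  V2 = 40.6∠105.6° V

Step 1 — Convert each phasor to rectangular form:
  V1 = 35.3·(cos(-17.9°) + j·sin(-17.9°)) = 33.59 - j10.85 V
  V2 = 40.6·(cos(105.6°) + j·sin(105.6°)) = -10.92 + j39.1 V
Step 2 — Sum components: V_total = 22.67 + j28.25 V.
Step 3 — Convert to polar: |V_total| = 36.23 V, ∠V_total = 51.3°.

V_total = 36.23∠51.3° V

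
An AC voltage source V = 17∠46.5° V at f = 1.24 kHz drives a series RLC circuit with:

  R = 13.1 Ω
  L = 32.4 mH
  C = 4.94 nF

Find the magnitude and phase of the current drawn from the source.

Step 1 — Angular frequency: ω = 2π·f = 2π·1240 = 7791 rad/s.
Step 2 — Component impedances:
  R: Z = R = 13.1 Ω
  L: Z = jωL = j·7791·0.0324 = 0 + j252.4 Ω
  C: Z = 1/(jωC) = -j/(ω·C) = 0 - j2.598e+04 Ω
Step 3 — Series combination: Z_total = R + L + C = 13.1 - j2.573e+04 Ω = 2.573e+04∠-90.0° Ω.
Step 4 — Source phasor: V = 17∠46.5° V = 11.7 + j12.33 V.
Step 5 — Ohm's law: I = V / Z_total = (11.7 + j12.33) / (13.1 - j2.573e+04) = -0.000479 + j0.0004551 A.
Step 6 — Convert to polar: |I| = 0.0006607 A, ∠I = 136.5°.

I = 0.0006607∠136.5° A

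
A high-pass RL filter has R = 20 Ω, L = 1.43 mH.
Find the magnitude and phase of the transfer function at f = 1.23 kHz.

Step 1 — Angular frequency: ω = 2π·1230 = 7728 rad/s.
Step 2 — Transfer function: H(jω) = jωL/(R + jωL).
Step 3 — Numerator jωL = j·11.05; denominator R + jωL = 20 + j11.05.
Step 4 — H = 0.2339 + j0.4233.
Step 5 — Magnitude: |H| = 0.4836 (-6.3 dB); phase: φ = 61.1°.

|H| = 0.4836 (-6.3 dB), φ = 61.1°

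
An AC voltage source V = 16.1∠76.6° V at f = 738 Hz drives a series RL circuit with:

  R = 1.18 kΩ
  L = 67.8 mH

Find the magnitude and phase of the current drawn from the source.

Step 1 — Angular frequency: ω = 2π·f = 2π·738 = 4637 rad/s.
Step 2 — Component impedances:
  R: Z = R = 1180 Ω
  L: Z = jωL = j·4637·0.0678 = 0 + j314.4 Ω
Step 3 — Series combination: Z_total = R + L = 1180 + j314.4 Ω = 1221∠14.9° Ω.
Step 4 — Source phasor: V = 16.1∠76.6° V = 3.731 + j15.66 V.
Step 5 — Ohm's law: I = V / Z_total = (3.731 + j15.66) / (1180 + j314.4) = 0.006254 + j0.01161 A.
Step 6 — Convert to polar: |I| = 0.01318 A, ∠I = 61.7°.

I = 0.01318∠61.7° A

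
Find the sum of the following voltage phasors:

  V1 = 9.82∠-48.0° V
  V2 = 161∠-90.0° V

Step 1 — Convert each phasor to rectangular form:
  V1 = 9.82·(cos(-48.0°) + j·sin(-48.0°)) = 6.571 - j7.298 V
  V2 = 161·(cos(-90.0°) + j·sin(-90.0°)) = 0 - j161 V
Step 2 — Sum components: V_total = 6.571 - j168.3 V.
Step 3 — Convert to polar: |V_total| = 168.4 V, ∠V_total = -87.8°.

V_total = 168.4∠-87.8° V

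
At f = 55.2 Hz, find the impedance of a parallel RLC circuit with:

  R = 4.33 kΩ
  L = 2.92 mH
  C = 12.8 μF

Step 1 — Angular frequency: ω = 2π·f = 2π·55.2 = 346.8 rad/s.
Step 2 — Component impedances:
  R: Z = R = 4330 Ω
  L: Z = jωL = j·346.8·0.00292 = 0 + j1.013 Ω
  C: Z = 1/(jωC) = -j/(ω·C) = 0 - j225.3 Ω
Step 3 — Parallel combination: 1/Z_total = 1/R + 1/L + 1/C; Z_total = 0.000239 + j1.017 Ω = 1.017∠90.0° Ω.

Z = 0.000239 + j1.017 Ω = 1.017∠90.0° Ω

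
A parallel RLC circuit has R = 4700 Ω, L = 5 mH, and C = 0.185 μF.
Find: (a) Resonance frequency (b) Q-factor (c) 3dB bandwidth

Step 1 — Resonance: ω₀ = 1/√(LC) = 1/√(0.005·1.85e-07) = 3.288e+04 rad/s.
Step 2 — f₀ = ω₀/(2π) = 5233 Hz.
Step 3 — Parallel Q: Q = R/(ω₀L) = 4700/(3.288e+04·0.005) = 28.59.
Step 4 — Bandwidth: Δω = ω₀/Q = 1150 rad/s; BW = Δω/(2π) = 183 Hz.

(a) f₀ = 5233 Hz  (b) Q = 28.59  (c) BW = 183 Hz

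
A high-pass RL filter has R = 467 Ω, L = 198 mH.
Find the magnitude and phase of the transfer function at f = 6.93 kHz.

Step 1 — Angular frequency: ω = 2π·6930 = 4.354e+04 rad/s.
Step 2 — Transfer function: H(jω) = jωL/(R + jωL).
Step 3 — Numerator jωL = j·8621; denominator R + jωL = 467 + j8621.
Step 4 — H = 0.9971 + j0.05401.
Step 5 — Magnitude: |H| = 0.9985 (-0.0 dB); phase: φ = 3.1°.

|H| = 0.9985 (-0.0 dB), φ = 3.1°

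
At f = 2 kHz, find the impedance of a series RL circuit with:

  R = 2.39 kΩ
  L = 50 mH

Step 1 — Angular frequency: ω = 2π·f = 2π·2000 = 1.257e+04 rad/s.
Step 2 — Component impedances:
  R: Z = R = 2390 Ω
  L: Z = jωL = j·1.257e+04·0.05 = 0 + j628.3 Ω
Step 3 — Series combination: Z_total = R + L = 2390 + j628.3 Ω = 2471∠14.7° Ω.

Z = 2390 + j628.3 Ω = 2471∠14.7° Ω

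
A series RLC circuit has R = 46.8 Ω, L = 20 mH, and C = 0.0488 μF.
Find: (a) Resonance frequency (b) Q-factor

Step 1 — Resonance condition Im(Z)=0 gives ω₀ = 1/√(LC).
Step 2 — ω₀ = 1/√(0.02·4.88e-08) = 3.201e+04 rad/s.
Step 3 — f₀ = ω₀/(2π) = 5094 Hz.
Step 4 — Series Q: Q = ω₀L/R = 3.201e+04·0.02/46.8 = 13.68.

(a) f₀ = 5094 Hz  (b) Q = 13.68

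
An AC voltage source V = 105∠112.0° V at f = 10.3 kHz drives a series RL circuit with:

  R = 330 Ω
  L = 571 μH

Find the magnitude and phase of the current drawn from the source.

Step 1 — Angular frequency: ω = 2π·f = 2π·1.03e+04 = 6.472e+04 rad/s.
Step 2 — Component impedances:
  R: Z = R = 330 Ω
  L: Z = jωL = j·6.472e+04·0.000571 = 0 + j36.95 Ω
Step 3 — Series combination: Z_total = R + L = 330 + j36.95 Ω = 332.1∠6.4° Ω.
Step 4 — Source phasor: V = 105∠112.0° V = -39.33 + j97.35 V.
Step 5 — Ohm's law: I = V / Z_total = (-39.33 + j97.35) / (330 + j36.95) = -0.08509 + j0.3045 A.
Step 6 — Convert to polar: |I| = 0.3162 A, ∠I = 105.6°.

I = 0.3162∠105.6° A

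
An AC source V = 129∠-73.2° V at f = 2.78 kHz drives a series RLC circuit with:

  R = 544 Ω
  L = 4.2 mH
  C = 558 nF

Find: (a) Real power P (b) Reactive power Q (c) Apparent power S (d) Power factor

Step 1 — Angular frequency: ω = 2π·f = 2π·2780 = 1.747e+04 rad/s.
Step 2 — Component impedances:
  R: Z = R = 544 Ω
  L: Z = jωL = j·1.747e+04·0.0042 = 0 + j73.36 Ω
  C: Z = 1/(jωC) = -j/(ω·C) = 0 - j102.6 Ω
Step 3 — Series combination: Z_total = R + L + C = 544 - j29.24 Ω = 544.8∠-3.1° Ω.
Step 4 — Source phasor: V = 129∠-73.2° V = 37.29 - j123.5 V.
Step 5 — Current: I = V / Z = 0.08051 - j0.2227 A = 0.2368∠-70.1° A.
Step 6 — Complex power: S = V·I* = 30.5 - j1.639 VA.
Step 7 — Real power: P = Re(S) = 30.5 W.
Step 8 — Reactive power: Q = Im(S) = -1.639 VAR.
Step 9 — Apparent power: |S| = 30.55 VA.
Step 10 — Power factor: PF = P/|S| = 0.9986 (leading).

(a) P = 30.5 W  (b) Q = -1.639 VAR  (c) S = 30.55 VA  (d) PF = 0.9986 (leading)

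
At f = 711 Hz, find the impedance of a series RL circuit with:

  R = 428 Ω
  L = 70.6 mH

Step 1 — Angular frequency: ω = 2π·f = 2π·711 = 4467 rad/s.
Step 2 — Component impedances:
  R: Z = R = 428 Ω
  L: Z = jωL = j·4467·0.0706 = 0 + j315.4 Ω
Step 3 — Series combination: Z_total = R + L = 428 + j315.4 Ω = 531.7∠36.4° Ω.

Z = 428 + j315.4 Ω = 531.7∠36.4° Ω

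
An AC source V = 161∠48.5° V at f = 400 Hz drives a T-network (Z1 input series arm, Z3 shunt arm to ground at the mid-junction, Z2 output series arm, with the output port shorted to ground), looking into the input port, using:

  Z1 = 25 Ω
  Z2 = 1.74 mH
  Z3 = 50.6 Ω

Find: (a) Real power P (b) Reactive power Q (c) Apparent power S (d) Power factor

Step 1 — Angular frequency: ω = 2π·f = 2π·400 = 2513 rad/s.
Step 2 — Component impedances:
  Z1: Z = R = 25 Ω
  Z2: Z = jωL = j·2513·0.00174 = 0 + j4.373 Ω
  Z3: Z = R = 50.6 Ω
Step 3 — With the output port shorted to ground, the output series arm Z2 runs from the junction to ground; the shunt arm Z3 also runs from the junction to ground. They appear in parallel: Z3 || Z2 = 0.3751 + j4.341 Ω.
Step 4 — Series with input arm Z1: Z_in = Z1 + (Z3 || Z2) = 25.38 + j4.341 Ω = 25.74∠9.7° Ω.
Step 5 — Source phasor: V = 161∠48.5° V = 106.7 + j120.6 V.
Step 6 — Current: I = V / Z = 4.874 + j3.918 A = 6.254∠38.8° A.
Step 7 — Complex power: S = V·I* = 992.5 + j169.8 VA.
Step 8 — Real power: P = Re(S) = 992.5 W.
Step 9 — Reactive power: Q = Im(S) = 169.8 VAR.
Step 10 — Apparent power: |S| = 1007 VA.
Step 11 — Power factor: PF = P/|S| = 0.9857 (lagging).

(a) P = 992.5 W  (b) Q = 169.8 VAR  (c) S = 1007 VA  (d) PF = 0.9857 (lagging)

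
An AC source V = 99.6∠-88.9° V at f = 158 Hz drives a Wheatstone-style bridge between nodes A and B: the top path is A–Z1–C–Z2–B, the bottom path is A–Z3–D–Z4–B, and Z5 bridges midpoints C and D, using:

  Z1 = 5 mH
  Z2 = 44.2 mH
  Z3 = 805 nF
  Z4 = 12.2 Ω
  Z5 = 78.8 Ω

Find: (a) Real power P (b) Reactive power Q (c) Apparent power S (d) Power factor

Step 1 — Angular frequency: ω = 2π·f = 2π·158 = 992.7 rad/s.
Step 2 — Component impedances:
  Z1: Z = jωL = j·992.7·0.005 = 0 + j4.964 Ω
  Z2: Z = jωL = j·992.7·0.0442 = 0 + j43.88 Ω
  Z3: Z = 1/(jωC) = -j/(ω·C) = 0 - j1251 Ω
  Z4: Z = R = 12.2 Ω
  Z5: Z = R = 78.8 Ω
Step 3 — Bridge requires nodal analysis (the Z5 bridge couples midpoints C and D, so the two paths cannot be reduced to a simple series/parallel combination). Setting node B to ground and injecting 1 A at node A, the 3-node admittance system at A, C, D solves to V_A = Z_AB = 18.06 + j41.42 Ω = 45.18∠66.4° Ω.
Step 4 — Source phasor: V = 99.6∠-88.9° V = 1.912 - j99.58 V.
Step 5 — Current: I = V / Z = -2.003 - j0.9196 A = 2.204∠-155.3° A.
Step 6 — Complex power: S = V·I* = 87.74 + j201.3 VA.
Step 7 — Real power: P = Re(S) = 87.74 W.
Step 8 — Reactive power: Q = Im(S) = 201.3 VAR.
Step 9 — Apparent power: |S| = 219.6 VA.
Step 10 — Power factor: PF = P/|S| = 0.3996 (lagging).

(a) P = 87.74 W  (b) Q = 201.3 VAR  (c) S = 219.6 VA  (d) PF = 0.3996 (lagging)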